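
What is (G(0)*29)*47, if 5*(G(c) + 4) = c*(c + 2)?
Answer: -5452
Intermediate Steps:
G(c) = -4 + c*(2 + c)/5 (G(c) = -4 + (c*(c + 2))/5 = -4 + (c*(2 + c))/5 = -4 + c*(2 + c)/5)
(G(0)*29)*47 = ((-4 + (⅕)*0² + (⅖)*0)*29)*47 = ((-4 + (⅕)*0 + 0)*29)*47 = ((-4 + 0 + 0)*29)*47 = -4*29*47 = -116*47 = -5452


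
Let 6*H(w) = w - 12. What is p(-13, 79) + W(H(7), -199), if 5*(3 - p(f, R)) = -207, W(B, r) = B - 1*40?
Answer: 107/30 ≈ 3.5667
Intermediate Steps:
H(w) = -2 + w/6 (H(w) = (w - 12)/6 = (-12 + w)/6 = -2 + w/6)
W(B, r) = -40 + B (W(B, r) = B - 40 = -40 + B)
p(f, R) = 222/5 (p(f, R) = 3 - ⅕*(-207) = 3 + 207/5 = 222/5)
p(-13, 79) + W(H(7), -199) = 222/5 + (-40 + (-2 + (⅙)*7)) = 222/5 + (-40 + (-2 + 7/6)) = 222/5 + (-40 - ⅚) = 222/5 - 245/6 = 107/30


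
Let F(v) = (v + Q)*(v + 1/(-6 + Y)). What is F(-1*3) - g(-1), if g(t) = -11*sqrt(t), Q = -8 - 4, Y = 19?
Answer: 570/13 + 11*I ≈ 43.846 + 11.0*I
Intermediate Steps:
Q = -12
F(v) = (-12 + v)*(1/13 + v) (F(v) = (v - 12)*(v + 1/(-6 + 19)) = (-12 + v)*(v + 1/13) = (-12 + v)*(1/13 + v))
F(-1*3) - g(-1) = (-12/13 + (-1*3)**2 - (-155)*3/13) - (-11)*sqrt(-1) = (-12/13 + (-3)**2 - 155/13*(-3)) - (-11)*I = (-12/13 + 9 + 465/13) + 11*I = 570/13 + 11*I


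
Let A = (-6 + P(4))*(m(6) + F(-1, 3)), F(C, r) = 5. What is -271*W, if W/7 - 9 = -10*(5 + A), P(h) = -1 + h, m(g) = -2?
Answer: -92953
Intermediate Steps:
A = -9 (A = (-6 + (-1 + 4))*(-2 + 5) = (-6 + 3)*3 = -3*3 = -9)
W = 343 (W = 63 + 7*(-10*(5 - 9)) = 63 + 7*(-10*(-4)) = 63 + 7*40 = 63 + 280 = 343)
-271*W = -271*343 = -92953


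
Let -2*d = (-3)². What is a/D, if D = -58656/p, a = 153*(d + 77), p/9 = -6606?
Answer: 219831165/19552 ≈ 11243.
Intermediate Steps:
d = -9/2 (d = -½*(-3)² = -½*9 = -9/2 ≈ -4.5000)
p = -59454 (p = 9*(-6606) = -59454)
a = 22185/2 (a = 153*(-9/2 + 77) = 153*(145/2) = 22185/2 ≈ 11093.)
D = 9776/9909 (D = -58656/(-59454) = -58656*(-1/59454) = 9776/9909 ≈ 0.98658)
a/D = 22185/(2*(9776/9909)) = (22185/2)*(9909/9776) = 219831165/19552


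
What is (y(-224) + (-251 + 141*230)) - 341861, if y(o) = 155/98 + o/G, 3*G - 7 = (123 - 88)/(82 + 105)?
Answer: -15178922/49 ≈ -3.0977e+5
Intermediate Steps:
G = 448/187 (G = 7/3 + ((123 - 88)/(82 + 105))/3 = 7/3 + (35/187)/3 = 7/3 + (35*(1/187))/3 = 7/3 + (1/3)*(35/187) = 7/3 + 35/561 = 448/187 ≈ 2.3957)
y(o) = 155/98 + 187*o/448 (y(o) = 155/98 + o/(448/187) = 155*(1/98) + o*(187/448) = 155/98 + 187*o/448)
(y(-224) + (-251 + 141*230)) - 341861 = ((155/98 + (187/448)*(-224)) + (-251 + 141*230)) - 341861 = ((155/98 - 187/2) + (-251 + 32430)) - 341861 = (-4504/49 + 32179) - 341861 = 1572267/49 - 341861 = -15178922/49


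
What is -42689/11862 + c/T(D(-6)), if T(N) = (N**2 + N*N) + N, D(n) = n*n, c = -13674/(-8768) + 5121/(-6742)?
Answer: -92100375163211/25594112435328 ≈ -3.5985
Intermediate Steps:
c = 11822295/14778464 (c = -13674*(-1/8768) + 5121*(-1/6742) = 6837/4384 - 5121/6742 = 11822295/14778464 ≈ 0.79997)
D(n) = n**2
T(N) = N + 2*N**2 (T(N) = (N**2 + N**2) + N = 2*N**2 + N = N + 2*N**2)
-42689/11862 + c/T(D(-6)) = -42689/11862 + 11822295/(14778464*(((-6)**2*(1 + 2*(-6)**2)))) = -42689*1/11862 + 11822295/(14778464*((36*(1 + 2*36)))) = -42689/11862 + 11822295/(14778464*((36*(1 + 72)))) = -42689/11862 + 11822295/(14778464*((36*73))) = -42689/11862 + (11822295/14778464)/2628 = -42689/11862 + (11822295/14778464)*(1/2628) = -42689/11862 + 3940765/12945934464 = -92100375163211/25594112435328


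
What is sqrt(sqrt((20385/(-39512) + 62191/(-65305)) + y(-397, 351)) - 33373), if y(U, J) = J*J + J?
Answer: sqrt(-13887566760108985969300 + 322541395*sqrt(205653223639427785657370))/645082790 ≈ 181.72*I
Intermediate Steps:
y(U, J) = J + J**2 (y(U, J) = J**2 + J = J + J**2)
sqrt(sqrt((20385/(-39512) + 62191/(-65305)) + y(-397, 351)) - 33373) = sqrt(sqrt((20385/(-39512) + 62191/(-65305)) + 351*(1 + 351)) - 33373) = sqrt(sqrt((20385*(-1/39512) + 62191*(-1/65305)) + 351*352) - 33373) = sqrt(sqrt((-20385/39512 - 62191/65305) + 123552) - 33373) = sqrt(sqrt(-3788533217/2580331160 + 123552) - 33373) = sqrt(sqrt(318801286947103/2580331160) - 33373) = sqrt(sqrt(205653223639427785657370)/1290165580 - 33373) = sqrt(-33373 + sqrt(205653223639427785657370)/1290165580)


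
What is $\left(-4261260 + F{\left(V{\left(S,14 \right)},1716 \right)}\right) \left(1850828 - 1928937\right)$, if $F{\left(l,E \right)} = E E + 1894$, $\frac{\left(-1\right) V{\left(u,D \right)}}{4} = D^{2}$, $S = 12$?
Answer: $102690683390$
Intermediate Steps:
$V{\left(u,D \right)} = - 4 D^{2}$
$F{\left(l,E \right)} = 1894 + E^{2}$ ($F{\left(l,E \right)} = E^{2} + 1894 = 1894 + E^{2}$)
$\left(-4261260 + F{\left(V{\left(S,14 \right)},1716 \right)}\right) \left(1850828 - 1928937\right) = \left(-4261260 + \left(1894 + 1716^{2}\right)\right) \left(1850828 - 1928937\right) = \left(-4261260 + \left(1894 + 2944656\right)\right) \left(-78109\right) = \left(-4261260 + 2946550\right) \left(-78109\right) = \left(-1314710\right) \left(-78109\right) = 102690683390$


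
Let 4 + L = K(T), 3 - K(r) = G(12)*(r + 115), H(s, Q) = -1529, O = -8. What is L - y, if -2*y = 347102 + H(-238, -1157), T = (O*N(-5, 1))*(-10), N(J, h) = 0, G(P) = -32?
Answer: 352931/2 ≈ 1.7647e+5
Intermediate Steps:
T = 0 (T = -8*0*(-10) = 0*(-10) = 0)
K(r) = 3683 + 32*r (K(r) = 3 - (-32)*(r + 115) = 3 - (-32)*(115 + r) = 3 - (-3680 - 32*r) = 3 + (3680 + 32*r) = 3683 + 32*r)
L = 3679 (L = -4 + (3683 + 32*0) = -4 + (3683 + 0) = -4 + 3683 = 3679)
y = -345573/2 (y = -(347102 - 1529)/2 = -½*345573 = -345573/2 ≈ -1.7279e+5)
L - y = 3679 - 1*(-345573/2) = 3679 + 345573/2 = 352931/2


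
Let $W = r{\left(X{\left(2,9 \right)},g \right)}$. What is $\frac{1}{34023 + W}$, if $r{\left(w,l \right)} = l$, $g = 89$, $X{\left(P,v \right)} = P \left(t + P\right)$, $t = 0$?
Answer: $\frac{1}{34112} \approx 2.9315 \cdot 10^{-5}$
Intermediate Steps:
$X{\left(P,v \right)} = P^{2}$ ($X{\left(P,v \right)} = P \left(0 + P\right) = P P = P^{2}$)
$W = 89$
$\frac{1}{34023 + W} = \frac{1}{34023 + 89} = \frac{1}{34112}$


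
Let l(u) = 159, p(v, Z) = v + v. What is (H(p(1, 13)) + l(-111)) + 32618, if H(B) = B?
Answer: 32779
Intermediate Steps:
p(v, Z) = 2*v
(H(p(1, 13)) + l(-111)) + 32618 = (2*1 + 159) + 32618 = (2 + 159) + 32618 = 161 + 32618 = 32779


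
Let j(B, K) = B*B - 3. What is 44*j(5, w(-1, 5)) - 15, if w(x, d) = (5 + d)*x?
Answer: 953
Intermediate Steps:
w(x, d) = x*(5 + d)
j(B, K) = -3 + B**2 (j(B, K) = B**2 - 3 = -3 + B**2)
44*j(5, w(-1, 5)) - 15 = 44*(-3 + 5**2) - 15 = 44*(-3 + 25) - 15 = 44*22 - 15 = 968 - 15 = 953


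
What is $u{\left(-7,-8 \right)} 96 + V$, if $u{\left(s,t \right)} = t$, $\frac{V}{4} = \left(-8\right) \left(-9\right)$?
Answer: $-480$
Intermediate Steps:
$V = 288$ ($V = 4 \left(\left(-8\right) \left(-9\right)\right) = 4 \cdot 72 = 288$)
$u{\left(-7,-8 \right)} 96 + V = \left(-8\right) 96 + 288 = -768 + 288 = -480$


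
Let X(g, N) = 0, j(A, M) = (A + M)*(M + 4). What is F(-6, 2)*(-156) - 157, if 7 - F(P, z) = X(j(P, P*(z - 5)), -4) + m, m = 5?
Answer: -469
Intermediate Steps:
j(A, M) = (4 + M)*(A + M) (j(A, M) = (A + M)*(4 + M) = (4 + M)*(A + M))
F(P, z) = 2 (F(P, z) = 7 - (0 + 5) = 7 - 1*5 = 7 - 5 = 2)
F(-6, 2)*(-156) - 157 = 2*(-156) - 157 = -312 - 157 = -469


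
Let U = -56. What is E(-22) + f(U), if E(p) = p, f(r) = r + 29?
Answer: -49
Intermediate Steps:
f(r) = 29 + r
E(-22) + f(U) = -22 + (29 - 56) = -22 - 27 = -49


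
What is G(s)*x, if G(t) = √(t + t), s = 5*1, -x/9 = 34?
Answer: -306*√10 ≈ -967.66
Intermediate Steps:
x = -306 (x = -9*34 = -306)
s = 5
G(t) = √2*√t (G(t) = √(2*t) = √2*√t)
G(s)*x = (√2*√5)*(-306) = √10*(-306) = -306*√10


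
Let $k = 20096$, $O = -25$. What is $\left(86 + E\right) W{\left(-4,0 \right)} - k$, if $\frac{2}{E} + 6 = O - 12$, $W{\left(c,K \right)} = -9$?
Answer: $- \frac{897392}{43} \approx -20870.0$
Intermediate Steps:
$E = - \frac{2}{43}$ ($E = \frac{2}{-6 - 37} = \frac{2}{-43} = 2 \left(- \frac{1}{43}\right) = - \frac{2}{43} \approx -0.046512$)
$\left(86 + E\right) W{\left(-4,0 \right)} - k = \left(86 - \frac{2}{43}\right) \left(-9\right) - 20096 = \frac{3696}{43} \left(-9\right) - 20096 = - \frac{33264}{43} - 20096 = - \frac{897392}{43}$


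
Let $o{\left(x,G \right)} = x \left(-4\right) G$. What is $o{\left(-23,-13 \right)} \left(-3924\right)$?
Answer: $4693104$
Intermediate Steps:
$o{\left(x,G \right)} = - 4 G x$ ($o{\left(x,G \right)} = - 4 x G = - 4 G x$)
$o{\left(-23,-13 \right)} \left(-3924\right) = \left(-4\right) \left(-13\right) \left(-23\right) \left(-3924\right) = \left(-1196\right) \left(-3924\right) = 4693104$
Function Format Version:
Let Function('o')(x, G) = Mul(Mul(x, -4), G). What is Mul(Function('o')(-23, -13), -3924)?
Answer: 4693104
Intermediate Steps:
Function('o')(x, G) = Mul(-4, G, x) (Function('o')(x, G) = Mul(Mul(-4, x), G) = Mul(-4, G, x))
Mul(Function('o')(-23, -13), -3924) = Mul(Mul(-4, -13, -23), -3924) = Mul(-1196, -3924) = 4693104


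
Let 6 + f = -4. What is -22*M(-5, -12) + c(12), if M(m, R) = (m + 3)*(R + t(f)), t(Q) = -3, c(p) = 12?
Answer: -648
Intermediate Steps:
f = -10 (f = -6 - 4 = -10)
M(m, R) = (-3 + R)*(3 + m) (M(m, R) = (m + 3)*(R - 3) = (3 + m)*(-3 + R) = (-3 + R)*(3 + m))
-22*M(-5, -12) + c(12) = -22*(-9 - 3*(-5) + 3*(-12) - 12*(-5)) + 12 = -22*(-9 + 15 - 36 + 60) + 12 = -22*30 + 12 = -660 + 12 = -648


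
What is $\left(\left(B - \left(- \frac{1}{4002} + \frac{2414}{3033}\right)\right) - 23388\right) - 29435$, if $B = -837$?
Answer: $- \frac{217112759785}{4046022} \approx -53661.0$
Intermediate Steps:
$\left(\left(B - \left(- \frac{1}{4002} + \frac{2414}{3033}\right)\right) - 23388\right) - 29435 = \left(\left(-837 - \left(- \frac{1}{4002} + \frac{2414}{3033}\right)\right) - 23388\right) - 29435 = \left(\left(-837 - \frac{3219265}{4046022}\right) - 23388\right) - 29435 = \left(- \frac{3389739679}{4046022} - 23388\right) - 29435 = - \frac{98018102215}{4046022} - 29435 = - \frac{217112759785}{4046022}$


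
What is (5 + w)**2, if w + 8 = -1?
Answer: 16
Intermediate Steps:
w = -9 (w = -8 - 1 = -9)
(5 + w)**2 = (5 - 9)**2 = (-4)**2 = 16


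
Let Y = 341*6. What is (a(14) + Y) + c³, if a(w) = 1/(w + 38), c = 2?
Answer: 106809/52 ≈ 2054.0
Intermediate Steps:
Y = 2046
a(w) = 1/(38 + w)
(a(14) + Y) + c³ = (1/(38 + 14) + 2046) + 2³ = (1/52 + 2046) + 8 = 106393/52 + 8 = 106809/52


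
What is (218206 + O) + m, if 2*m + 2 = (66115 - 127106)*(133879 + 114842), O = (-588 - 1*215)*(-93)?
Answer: -15169156743/2 ≈ -7.5846e+9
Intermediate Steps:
O = 74679 (O = (-588 - 215)*(-93) = -803*(-93) = 74679)
m = -15169742513/2 (m = -1 + ((66115 - 127106)*(133879 + 114842))/2 = -1 + (-60991*248721)/2 = -1 + (1/2)*(-15169742511) = -1 - 15169742511/2 = -15169742513/2 ≈ -7.5849e+9)
(218206 + O) + m = (218206 + 74679) - 15169742513/2 = 292885 - 15169742513/2 = -15169156743/2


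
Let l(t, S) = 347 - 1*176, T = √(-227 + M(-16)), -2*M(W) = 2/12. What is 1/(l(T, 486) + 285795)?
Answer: 1/285966 ≈ 3.4969e-6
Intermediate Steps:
M(W) = -1/12
T = 5*I*√327/6 (T = √(-227 - 1/12) = √(-2725/12) = 5*I*√327/6 ≈ 15.069*I)
l(t, S) = 171 (l(t, S) = 347 - 176 = 171)
1/(l(T, 486) + 285795) = 1/(171 + 285795) = 1/285966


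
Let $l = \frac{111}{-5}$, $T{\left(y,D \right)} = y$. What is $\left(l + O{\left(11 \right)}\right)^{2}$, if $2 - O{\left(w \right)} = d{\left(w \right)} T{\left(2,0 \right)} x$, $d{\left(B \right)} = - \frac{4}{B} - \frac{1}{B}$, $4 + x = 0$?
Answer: $\frac{1718721}{3025} \approx 568.17$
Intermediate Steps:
$x = -4$ ($x = -4 + 0 = -4$)
$d{\left(B \right)} = - \frac{5}{B}$
$l = - \frac{111}{5}$ ($l = 111 \left(- \frac{1}{5}\right) = - \frac{111}{5} \approx -22.2$)
$O{\left(w \right)} = 2 - \frac{40}{w}$ ($O{\left(w \right)} = 2 - - \frac{5}{w} 2 \left(-4\right) = 2 - - \frac{10}{w} \left(-4\right) = 2 - \frac{40}{w}$)
$\left(l + O{\left(11 \right)}\right)^{2} = \left(- \frac{111}{5} + \left(2 - \frac{40}{11}\right)\right)^{2} = \left(- \frac{111}{5} - \frac{18}{11}\right)^{2} = \left(- \frac{1311}{55}\right)^{2} = \frac{1718721}{3025}$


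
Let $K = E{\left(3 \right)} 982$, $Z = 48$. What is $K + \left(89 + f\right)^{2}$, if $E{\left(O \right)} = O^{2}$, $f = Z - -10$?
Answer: $30447$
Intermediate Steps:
$f = 58$ ($f = 48 - -10 = 48 + 10 = 58$)
$K = 8838$ ($K = 3^{2} \cdot 982 = 9 \cdot 982 = 8838$)
$K + \left(89 + f\right)^{2} = 8838 + \left(89 + 58\right)^{2} = 8838 + 147^{2} = 8838 + 21609 = 30447$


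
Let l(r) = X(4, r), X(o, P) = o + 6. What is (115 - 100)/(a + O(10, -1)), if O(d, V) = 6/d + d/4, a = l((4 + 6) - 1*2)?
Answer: 150/131 ≈ 1.1450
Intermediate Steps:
X(o, P) = 6 + o
l(r) = 10 (l(r) = 6 + 4 = 10)
a = 10
O(d, V) = 6/d + d/4 (O(d, V) = 6/d + d*(¼) = 6/d + d/4)
(115 - 100)/(a + O(10, -1)) = (115 - 100)/(10 + (6/10 + (¼)*10)) = 15/(10 + (6*(⅒) + 5/2)) = 15/(10 + (⅗ + 5/2)) = 15/(10 + 31/10) = 15/(131/10) = 15*(10/131) = 150/131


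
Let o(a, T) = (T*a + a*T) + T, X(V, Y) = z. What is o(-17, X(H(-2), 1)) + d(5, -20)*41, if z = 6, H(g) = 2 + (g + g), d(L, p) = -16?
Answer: -854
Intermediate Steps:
H(g) = 2 + 2*g
X(V, Y) = 6
o(a, T) = T + 2*T*a (o(a, T) = (T*a + T*a) + T = 2*T*a + T = T + 2*T*a)
o(-17, X(H(-2), 1)) + d(5, -20)*41 = 6*(1 + 2*(-17)) - 16*41 = 6*(1 - 34) - 656 = 6*(-33) - 656 = -198 - 656 = -854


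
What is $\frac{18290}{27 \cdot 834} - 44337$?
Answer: $- \frac{499181138}{11259} \approx -44336.0$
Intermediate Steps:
$\frac{18290}{27 \cdot 834} - 44337 = \frac{18290}{22518} - 44337 = 18290 \cdot \frac{1}{22518} - 44337 = \frac{9145}{11259} - 44337 = - \frac{499181138}{11259}$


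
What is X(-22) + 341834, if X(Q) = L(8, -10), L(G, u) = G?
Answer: 341842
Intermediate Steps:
X(Q) = 8
X(-22) + 341834 = 8 + 341834 = 341842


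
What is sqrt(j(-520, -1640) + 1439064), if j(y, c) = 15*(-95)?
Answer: sqrt(1437639) ≈ 1199.0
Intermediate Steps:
j(y, c) = -1425
sqrt(j(-520, -1640) + 1439064) = sqrt(-1425 + 1439064) = sqrt(1437639)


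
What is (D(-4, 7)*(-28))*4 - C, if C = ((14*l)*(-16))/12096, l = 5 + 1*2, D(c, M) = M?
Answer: -42329/54 ≈ -783.87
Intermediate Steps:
l = 7 (l = 5 + 2 = 7)
C = -7/54 (C = ((14*7)*(-16))/12096 = (98*(-16))*(1/12096) = -1568*1/12096 = -7/54 ≈ -0.12963)
(D(-4, 7)*(-28))*4 - C = (7*(-28))*4 - 1*(-7/54) = -196*4 + 7/54 = -784 + 7/54 = -42329/54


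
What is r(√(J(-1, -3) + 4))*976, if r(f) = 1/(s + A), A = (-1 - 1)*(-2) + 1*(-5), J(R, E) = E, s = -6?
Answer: -976/7 ≈ -139.43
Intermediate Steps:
A = -1 (A = -2*(-2) - 5 = 4 - 5 = -1)
r(f) = -⅐ (r(f) = 1/(-6 - 1) = 1/(-7) = -⅐)
r(√(J(-1, -3) + 4))*976 = -⅐*976 = -976/7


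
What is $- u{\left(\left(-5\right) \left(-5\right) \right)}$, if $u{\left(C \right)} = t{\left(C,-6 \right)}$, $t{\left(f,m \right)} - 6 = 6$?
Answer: $-12$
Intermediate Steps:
$t{\left(f,m \right)} = 12$ ($t{\left(f,m \right)} = 6 + 6 = 12$)
$u{\left(C \right)} = 12$
$- u{\left(\left(-5\right) \left(-5\right) \right)} = \left(-1\right) 12 = -12$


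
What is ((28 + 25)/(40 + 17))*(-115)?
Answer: -6095/57 ≈ -106.93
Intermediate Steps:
((28 + 25)/(40 + 17))*(-115) = (53/57)*(-115) = -6095/57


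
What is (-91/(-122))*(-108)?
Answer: -4914/61 ≈ -80.557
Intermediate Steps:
(-91/(-122))*(-108) = -1/122*(-91)*(-108) = (91/122)*(-108) = -4914/61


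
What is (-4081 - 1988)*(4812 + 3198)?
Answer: -48612690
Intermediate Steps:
(-4081 - 1988)*(4812 + 3198) = -6069*8010 = -48612690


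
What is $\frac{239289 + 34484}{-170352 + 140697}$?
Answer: $- \frac{273773}{29655} \approx -9.2319$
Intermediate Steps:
$\frac{239289 + 34484}{-170352 + 140697} = \frac{273773}{-29655} = 273773 \left(- \frac{1}{29655}\right) = - \frac{273773}{29655}$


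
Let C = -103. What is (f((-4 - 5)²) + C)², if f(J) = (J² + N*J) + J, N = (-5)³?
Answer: 12859396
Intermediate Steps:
N = -125
f(J) = J² - 124*J (f(J) = (J² - 125*J) + J = J² - 124*J)
(f((-4 - 5)²) + C)² = ((-4 - 5)²*(-124 + (-4 - 5)²) - 103)² = ((-9)²*(-124 + (-9)²) - 103)² = (81*(-124 + 81) - 103)² = (81*(-43) - 103)² = (-3483 - 103)² = (-3586)² = 12859396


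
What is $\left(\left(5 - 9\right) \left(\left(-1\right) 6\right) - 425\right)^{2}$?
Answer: $160801$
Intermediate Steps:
$\left(\left(5 - 9\right) \left(\left(-1\right) 6\right) - 425\right)^{2} = \left(\left(-4\right) \left(-6\right) - 425\right)^{2} = \left(24 - 425\right)^{2} = \left(-401\right)^{2} = 160801$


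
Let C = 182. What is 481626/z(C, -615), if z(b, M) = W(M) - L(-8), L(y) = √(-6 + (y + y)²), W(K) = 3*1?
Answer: -1444878/241 - 2408130*√10/241 ≈ -37594.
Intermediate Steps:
W(K) = 3
L(y) = √(-6 + 4*y²) (L(y) = √(-6 + (2*y)²) = √(-6 + 4*y²))
z(b, M) = 3 - 5*√10 (z(b, M) = 3 - √(-6 + 4*(-8)²) = 3 - √(-6 + 4*64) = 3 - √(-6 + 256) = 3 - √250 = 3 - 5*√10)
481626/z(C, -615) = 481626/(3 - 5*√10)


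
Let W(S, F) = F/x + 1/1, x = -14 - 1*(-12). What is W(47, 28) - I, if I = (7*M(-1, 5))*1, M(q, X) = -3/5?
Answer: -44/5 ≈ -8.8000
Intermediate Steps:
x = -2 (x = -14 + 12 = -2)
W(S, F) = 1 - F/2 (W(S, F) = F/(-2) + 1/1 = F*(-½) + 1*1 = -F/2 + 1 = 1 - F/2)
M(q, X) = -⅗ (M(q, X) = -3*⅕ = -⅗)
I = -21/5 (I = (7*(-⅗))*1 = -21/5*1 = -21/5 ≈ -4.2000)
W(47, 28) - I = (1 - ½*28) - 1*(-21/5) = (1 - 14) + 21/5 = -13 + 21/5 = -44/5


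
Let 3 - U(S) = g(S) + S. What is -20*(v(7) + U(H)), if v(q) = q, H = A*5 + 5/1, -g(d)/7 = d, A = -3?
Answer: 1000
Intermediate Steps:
g(d) = -7*d
H = -10 (H = -3*5 + 5/1 = -15 + 5*1 = -15 + 5 = -10)
U(S) = 3 + 6*S (U(S) = 3 - (-7*S + S) = 3 - (-6)*S = 3 + 6*S)
-20*(v(7) + U(H)) = -20*(7 + (3 + 6*(-10))) = -20*(7 + (3 - 60)) = -20*(7 - 57) = -20*(-50) = 1000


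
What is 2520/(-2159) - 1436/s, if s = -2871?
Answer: -4134596/6198489 ≈ -0.66703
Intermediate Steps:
2520/(-2159) - 1436/s = 2520/(-2159) - 1436/(-2871) = 2520*(-1/2159) - 1436*(-1/2871) = -2520/2159 + 1436/2871 = -4134596/6198489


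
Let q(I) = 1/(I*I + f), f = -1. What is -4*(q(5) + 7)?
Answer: -169/6 ≈ -28.167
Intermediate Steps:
q(I) = 1/(-1 + I²) (q(I) = 1/(I*I - 1) = 1/(I² - 1) = 1/(-1 + I²))
-4*(q(5) + 7) = -4*(1/(-1 + 5²) + 7) = -4*(1/(-1 + 25) + 7) = -4*(1/24 + 7) = -4*169/24 = -169/6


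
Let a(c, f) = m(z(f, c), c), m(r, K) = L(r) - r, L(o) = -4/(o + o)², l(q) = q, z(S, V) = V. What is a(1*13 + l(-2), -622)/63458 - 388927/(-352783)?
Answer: 1492937085265/1354407668647 ≈ 1.1023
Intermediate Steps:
L(o) = -1/o² (L(o) = -4*1/(4*o²) = -1/o²)
m(r, K) = -r - 1/r² (m(r, K) = -1/r² - r = -r - 1/r²)
a(c, f) = -c - 1/c²
a(1*13 + l(-2), -622)/63458 - 388927/(-352783) = (-(1*13 - 2) - 1/(1*13 - 2)²)/63458 - 388927/(-352783) = (-(13 - 2) - 1/(13 - 2)²)*(1/63458) - 388927*(-1/352783) = (-1*11 - 1/11²)*(1/63458) + 388927/352783 = (-11 - 1*1/121)*(1/63458) + 388927/352783 = (-11 - 1/121)*(1/63458) + 388927/352783 = -1332/121*1/63458 + 388927/352783 = -666/3839209 + 388927/352783 = 1492937085265/1354407668647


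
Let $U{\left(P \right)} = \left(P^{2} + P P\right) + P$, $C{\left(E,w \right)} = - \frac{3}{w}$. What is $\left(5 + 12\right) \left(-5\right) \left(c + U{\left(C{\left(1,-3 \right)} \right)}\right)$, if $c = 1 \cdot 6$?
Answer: $-765$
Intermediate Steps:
$c = 6$
$U{\left(P \right)} = P + 2 P^{2}$ ($U{\left(P \right)} = \left(P^{2} + P^{2}\right) + P = 2 P^{2} + P = P + 2 P^{2}$)
$\left(5 + 12\right) \left(-5\right) \left(c + U{\left(C{\left(1,-3 \right)} \right)}\right) = \left(5 + 12\right) \left(-5\right) \left(6 + - \frac{3}{-3} \left(1 + 2 \left(- \frac{3}{-3}\right)\right)\right) = 17 \left(-5\right) \left(6 + \left(-3\right) \left(- \frac{1}{3}\right) \left(1 + 2 \left(\left(-3\right) \left(- \frac{1}{3}\right)\right)\right)\right) = - 85 \left(6 + 1 \left(1 + 2 \cdot 1\right)\right) = - 85 \left(6 + 1 \left(1 + 2\right)\right) = - 85 \left(6 + 1 \cdot 3\right) = - 85 \left(6 + 3\right) = \left(-85\right) 9 = -765$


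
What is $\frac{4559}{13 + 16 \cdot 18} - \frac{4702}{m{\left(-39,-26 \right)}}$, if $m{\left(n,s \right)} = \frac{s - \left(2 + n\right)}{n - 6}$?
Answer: $\frac{63738739}{3311} \approx 19251.0$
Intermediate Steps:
$m{\left(n,s \right)} = \frac{-2 + s - n}{-6 + n}$
$\frac{4559}{13 + 16 \cdot 18} - \frac{4702}{m{\left(-39,-26 \right)}} = \frac{4559}{13 + 16 \cdot 18} - \frac{4702}{\frac{1}{-6 - 39} \left(-2 - 26 - -39\right)} = \frac{4559}{13 + 288} - \frac{4702}{\frac{1}{-45} \left(-2 - 26 + 39\right)} = \frac{4559}{301} - \frac{4702}{\left(- \frac{1}{45}\right) 11} = 4559 \cdot \frac{1}{301} - \frac{4702}{- \frac{11}{45}} = \frac{4559}{301} - - \frac{211590}{11} = \frac{4559}{301} + \frac{211590}{11} = \frac{63738739}{3311}$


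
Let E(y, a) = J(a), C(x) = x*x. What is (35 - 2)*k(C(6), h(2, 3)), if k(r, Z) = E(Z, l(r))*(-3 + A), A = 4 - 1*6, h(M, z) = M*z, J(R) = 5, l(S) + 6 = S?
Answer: -825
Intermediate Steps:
l(S) = -6 + S
C(x) = x**2
E(y, a) = 5
A = -2 (A = 4 - 6 = -2)
k(r, Z) = -25 (k(r, Z) = 5*(-3 - 2) = 5*(-5) = -25)
(35 - 2)*k(C(6), h(2, 3)) = (35 - 2)*(-25) = 33*(-25) = -825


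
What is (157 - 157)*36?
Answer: 0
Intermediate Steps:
(157 - 157)*36 = 0*36 = 0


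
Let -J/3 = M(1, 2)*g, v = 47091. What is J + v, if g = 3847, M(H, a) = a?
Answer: 24009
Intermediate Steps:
J = -23082 (J = -6*3847 = -3*7694 = -23082)
J + v = -23082 + 47091 = 24009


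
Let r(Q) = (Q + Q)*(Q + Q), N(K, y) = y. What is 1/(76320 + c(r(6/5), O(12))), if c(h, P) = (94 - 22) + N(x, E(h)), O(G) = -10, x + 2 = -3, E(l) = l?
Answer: 25/1909944 ≈ 1.3089e-5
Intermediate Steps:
x = -5 (x = -2 - 3 = -5)
r(Q) = 4*Q² (r(Q) = (2*Q)*(2*Q) = 4*Q²)
c(h, P) = 72 + h (c(h, P) = (94 - 22) + h = 72 + h)
1/(76320 + c(r(6/5), O(12))) = 1/(76320 + (72 + 4*(6/5)²)) = 1/(76320 + (72 + 4*(36/25))) = 1/(76320 + (72 + 144/25)) = 1/(76320 + 1944/25) = 1/(1909944/25) = 25/1909944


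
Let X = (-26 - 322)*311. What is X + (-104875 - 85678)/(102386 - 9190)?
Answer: -10086607241/93196 ≈ -1.0823e+5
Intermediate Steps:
X = -108228 (X = -348*311 = -108228)
X + (-104875 - 85678)/(102386 - 9190) = -108228 + (-104875 - 85678)/(102386 - 9190) = -108228 - 190553/93196 = -10086607241/93196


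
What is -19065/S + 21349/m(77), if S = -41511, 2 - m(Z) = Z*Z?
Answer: -257740028/82011899 ≈ -3.1427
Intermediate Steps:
m(Z) = 2 - Z**2 (m(Z) = 2 - Z*Z = 2 - Z**2)
-19065/S + 21349/m(77) = -19065/(-41511) + 21349/(2 - 1*77**2) = -19065*(-1/41511) + 21349/(2 - 1*5929) = 6355/13837 + 21349/(2 - 5929) = 6355/13837 + 21349/(-5927) = 6355/13837 + 21349*(-1/5927) = 6355/13837 - 21349/5927 = -257740028/82011899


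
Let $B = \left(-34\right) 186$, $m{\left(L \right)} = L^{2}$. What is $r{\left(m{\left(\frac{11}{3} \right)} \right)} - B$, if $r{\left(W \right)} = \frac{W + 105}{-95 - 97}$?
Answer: $\frac{5463403}{864} \approx 6323.4$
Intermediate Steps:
$r{\left(W \right)} = - \frac{35}{64} - \frac{W}{192}$ ($r{\left(W \right)} = \frac{105 + W}{-192} = \left(105 + W\right) \left(- \frac{1}{192}\right) = - \frac{35}{64} - \frac{W}{192}$)
$B = -6324$
$r{\left(m{\left(\frac{11}{3} \right)} \right)} - B = \left(- \frac{35}{64} - \frac{\left(\frac{11}{3}\right)^{2}}{192}\right) - -6324 = \left(- \frac{35}{64} - \frac{\left(11 \cdot \frac{1}{3}\right)^{2}}{192}\right) + 6324 = \left(- \frac{35}{64} - \frac{\left(\frac{11}{3}\right)^{2}}{192}\right) + 6324 = \left(- \frac{35}{64} - \frac{121}{1728}\right) + 6324 = - \frac{533}{864} + 6324 = \frac{5463403}{864}$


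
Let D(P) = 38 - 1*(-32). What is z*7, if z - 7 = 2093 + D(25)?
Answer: 15190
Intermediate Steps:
D(P) = 70 (D(P) = 38 + 32 = 70)
z = 2170 (z = 7 + (2093 + 70) = 7 + 2163 = 2170)
z*7 = 2170*7 = 15190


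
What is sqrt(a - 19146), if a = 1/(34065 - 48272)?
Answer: I*sqrt(3864406617161)/14207 ≈ 138.37*I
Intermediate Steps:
a = -1/14207 (a = 1/(-14207) = -1/14207 ≈ -7.0388e-5)
sqrt(a - 19146) = sqrt(-1/14207 - 19146) = sqrt(-272007223/14207) = I*sqrt(3864406617161)/14207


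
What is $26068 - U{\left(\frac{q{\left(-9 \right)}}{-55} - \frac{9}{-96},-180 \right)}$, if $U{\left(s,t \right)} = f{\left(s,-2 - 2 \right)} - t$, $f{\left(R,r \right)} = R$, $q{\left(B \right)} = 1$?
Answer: $\frac{45562747}{1760} \approx 25888.0$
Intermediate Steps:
$U{\left(s,t \right)} = s - t$
$26068 - U{\left(\frac{q{\left(-9 \right)}}{-55} - \frac{9}{-96},-180 \right)} = 26068 - \left(\left(1 \frac{1}{-55} - \frac{9}{-96}\right) - -180\right) = 26068 - \left(\left(1 \left(- \frac{1}{55}\right) - - \frac{3}{32}\right) + 180\right) = 26068 - \left(\left(- \frac{1}{55} + \frac{3}{32}\right) + 180\right) = 26068 - \left(\frac{133}{1760} + 180\right) = 26068 - \frac{316933}{1760} = \frac{45562747}{1760}$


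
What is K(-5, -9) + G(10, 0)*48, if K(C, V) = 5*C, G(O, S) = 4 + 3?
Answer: 311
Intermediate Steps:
G(O, S) = 7
K(-5, -9) + G(10, 0)*48 = 5*(-5) + 7*48 = -25 + 336 = 311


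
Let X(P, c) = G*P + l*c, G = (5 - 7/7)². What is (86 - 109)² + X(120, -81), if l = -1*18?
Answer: 3907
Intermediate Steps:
l = -18
G = 16 (G = (5 - 7*⅐)² = (5 - 1)² = 4² = 16)
X(P, c) = -18*c + 16*P (X(P, c) = 16*P - 18*c = -18*c + 16*P)
(86 - 109)² + X(120, -81) = (86 - 109)² + (-18*(-81) + 16*120) = (-23)² + (1458 + 1920) = 529 + 3378 = 3907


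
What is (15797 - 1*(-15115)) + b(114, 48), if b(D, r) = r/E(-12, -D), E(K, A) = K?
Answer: 30908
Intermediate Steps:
b(D, r) = -r/12 (b(D, r) = r/(-12) = r*(-1/12) = -r/12)
(15797 - 1*(-15115)) + b(114, 48) = (15797 - 1*(-15115)) - 1/12*48 = (15797 + 15115) - 4 = 30912 - 4 = 30908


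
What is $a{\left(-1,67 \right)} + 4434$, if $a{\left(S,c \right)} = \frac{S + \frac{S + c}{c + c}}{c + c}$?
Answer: $\frac{19904209}{4489} \approx 4434.0$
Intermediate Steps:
$a{\left(S,c \right)} = \frac{S + \frac{S + c}{2 c}}{2 c}$
$a{\left(-1,67 \right)} + 4434 = \frac{-1 + 67 \left(1 + 2 \left(-1\right)\right)}{4 \cdot 4489} + 4434 = \frac{1}{4} \cdot \frac{1}{4489} \left(-1 + 67 \left(1 - 2\right)\right) + 4434 = \frac{1}{4} \cdot \frac{1}{4489} \left(-1 + 67 \left(-1\right)\right) + 4434 = \frac{1}{4} \cdot \frac{1}{4489} \left(-1 - 67\right) + 4434 = \frac{1}{4} \cdot \frac{1}{4489} \left(-68\right) + 4434 = - \frac{17}{4489} + 4434 = \frac{19904209}{4489}$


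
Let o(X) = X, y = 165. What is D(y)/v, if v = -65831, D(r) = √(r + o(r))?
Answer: -√330/65831 ≈ -0.00027595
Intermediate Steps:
D(r) = √2*√r (D(r) = √(r + r) = √(2*r) = √2*√r)
D(y)/v = (√2*√165)/(-65831) = √330*(-1/65831) = -√330/65831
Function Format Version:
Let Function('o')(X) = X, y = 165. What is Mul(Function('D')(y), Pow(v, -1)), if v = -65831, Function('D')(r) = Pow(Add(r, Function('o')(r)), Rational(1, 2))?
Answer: Mul(Rational(-1, 65831), Pow(330, Rational(1, 2))) ≈ -0.00027595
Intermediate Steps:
Function('D')(r) = Mul(Pow(2, Rational(1, 2)), Pow(r, Rational(1, 2))) (Function('D')(r) = Pow(Add(r, r), Rational(1, 2)) = Pow(Mul(2, r), Rational(1, 2)) = Mul(Pow(2, Rational(1, 2)), Pow(r, Rational(1, 2))))
Mul(Function('D')(y), Pow(v, -1)) = Mul(Mul(Pow(2, Rational(1, 2)), Pow(165, Rational(1, 2))), Pow(-65831, -1)) = Mul(Pow(330, Rational(1, 2)), Rational(-1, 65831)) = Mul(Rational(-1, 65831), Pow(330, Rational(1, 2)))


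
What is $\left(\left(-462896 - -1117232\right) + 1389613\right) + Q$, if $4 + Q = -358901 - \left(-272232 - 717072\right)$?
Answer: $2674348$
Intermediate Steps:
$Q = 630399$ ($Q = -4 - -630403 = -4 + \left(-358901 + 989304\right) = -4 + 630403 = 630399$)
$\left(\left(-462896 - -1117232\right) + 1389613\right) + Q = \left(\left(-462896 - -1117232\right) + 1389613\right) + 630399 = \left(\left(-462896 + 1117232\right) + 1389613\right) + 630399 = \left(654336 + 1389613\right) + 630399 = 2043949 + 630399 = 2674348$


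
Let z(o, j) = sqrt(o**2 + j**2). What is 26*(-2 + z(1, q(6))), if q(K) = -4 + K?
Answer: -52 + 26*sqrt(5) ≈ 6.1378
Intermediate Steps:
z(o, j) = sqrt(j**2 + o**2)
26*(-2 + z(1, q(6))) = 26*(-2 + sqrt((-4 + 6)**2 + 1**2)) = 26*(-2 + sqrt(2**2 + 1)) = 26*(-2 + sqrt(4 + 1)) = 26*(-2 + sqrt(5)) = -52 + 26*sqrt(5)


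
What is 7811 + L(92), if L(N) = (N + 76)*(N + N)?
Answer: 38723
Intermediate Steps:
L(N) = 2*N*(76 + N) (L(N) = (76 + N)*(2*N) = 2*N*(76 + N))
7811 + L(92) = 7811 + 2*92*(76 + 92) = 7811 + 2*92*168 = 7811 + 30912 = 38723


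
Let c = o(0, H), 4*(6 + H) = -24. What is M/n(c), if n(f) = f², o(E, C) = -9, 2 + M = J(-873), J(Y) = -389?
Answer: -391/81 ≈ -4.8272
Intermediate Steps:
H = -12 (H = -6 + (¼)*(-24) = -6 - 6 = -12)
M = -391 (M = -2 - 389 = -391)
c = -9
M/n(c) = -391/((-9)²) = -391/81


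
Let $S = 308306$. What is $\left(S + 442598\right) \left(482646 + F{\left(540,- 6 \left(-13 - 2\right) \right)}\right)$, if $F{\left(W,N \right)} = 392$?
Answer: $362715166352$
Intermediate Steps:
$\left(S + 442598\right) \left(482646 + F{\left(540,- 6 \left(-13 - 2\right) \right)}\right) = \left(308306 + 442598\right) \left(482646 + 392\right) = 750904 \cdot 483038 = 362715166352$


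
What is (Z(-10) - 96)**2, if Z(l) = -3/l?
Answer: 915849/100 ≈ 9158.5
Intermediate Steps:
(Z(-10) - 96)**2 = (-3/(-10) - 96)**2 = (-3*(-1/10) - 96)**2 = (3/10 - 96)**2 = (-957/10)**2 = 915849/100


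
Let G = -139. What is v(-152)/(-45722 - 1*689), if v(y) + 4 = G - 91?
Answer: 234/46411 ≈ 0.0050419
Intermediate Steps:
v(y) = -234 (v(y) = -4 + (-139 - 91) = -4 - 230 = -234)
v(-152)/(-45722 - 1*689) = -234/(-45722 - 1*689) = -234/(-45722 - 689) = -234/(-46411) = -234*(-1/46411) = 234/46411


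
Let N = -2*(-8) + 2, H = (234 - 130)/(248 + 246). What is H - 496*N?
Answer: -169628/19 ≈ -8927.8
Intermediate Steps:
H = 4/19 (H = 104/494 = 104*(1/494) = 4/19 ≈ 0.21053)
N = 18 (N = 16 + 2 = 18)
H - 496*N = 4/19 - 496*18 = 4/19 - 8928 = -169628/19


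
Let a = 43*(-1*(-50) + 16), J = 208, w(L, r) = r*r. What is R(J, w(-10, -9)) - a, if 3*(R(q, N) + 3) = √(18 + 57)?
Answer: -2841 + 5*√3/3 ≈ -2838.1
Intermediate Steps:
w(L, r) = r²
R(q, N) = -3 + 5*√3/3 (R(q, N) = -3 + √(18 + 57)/3 = -3 + √75/3 = -3 + (5*√3)/3 = -3 + 5*√3/3)
a = 2838 (a = 43*(50 + 16) = 43*66 = 2838)
R(J, w(-10, -9)) - a = (-3 + 5*√3/3) - 1*2838 = (-3 + 5*√3/3) - 2838 = -2841 + 5*√3/3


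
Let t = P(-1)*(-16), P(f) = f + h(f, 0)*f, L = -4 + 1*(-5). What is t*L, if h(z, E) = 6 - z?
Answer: -1152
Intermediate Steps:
L = -9 (L = -4 - 5 = -9)
P(f) = f + f*(6 - f) (P(f) = f + (6 - f)*f = f + f*(6 - f))
t = 128 (t = -(7 - 1*(-1))*(-16) = -(7 + 1)*(-16) = -1*8*(-16) = -8*(-16) = 128)
t*L = 128*(-9) = -1152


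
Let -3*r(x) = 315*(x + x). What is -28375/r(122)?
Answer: 5675/5124 ≈ 1.1075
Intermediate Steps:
r(x) = -210*x (r(x) = -105*(x + x) = -105*2*x = -210*x)
-28375/r(122) = -28375/((-210*122)) = -28375/(-25620) = -28375*(-1/25620) = 5675/5124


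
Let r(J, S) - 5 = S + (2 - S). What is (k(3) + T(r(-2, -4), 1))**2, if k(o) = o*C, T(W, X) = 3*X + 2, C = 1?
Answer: 64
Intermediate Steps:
r(J, S) = 7 (r(J, S) = 5 + (S + (2 - S)) = 5 + 2 = 7)
T(W, X) = 2 + 3*X
k(o) = o (k(o) = o*1 = o)
(k(3) + T(r(-2, -4), 1))**2 = (3 + (2 + 3*1))**2 = (3 + (2 + 3))**2 = (3 + 5)**2 = 8**2 = 64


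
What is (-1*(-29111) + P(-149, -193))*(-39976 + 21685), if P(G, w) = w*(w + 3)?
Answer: -1203200271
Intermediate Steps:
P(G, w) = w*(3 + w)
(-1*(-29111) + P(-149, -193))*(-39976 + 21685) = (-1*(-29111) - 193*(3 - 193))*(-39976 + 21685) = (29111 - 193*(-190))*(-18291) = (29111 + 36670)*(-18291) = 65781*(-18291) = -1203200271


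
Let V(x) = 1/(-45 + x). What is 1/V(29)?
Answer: -16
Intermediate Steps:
1/V(29) = 1/(1/(-45 + 29)) = 1/(1/(-16)) = 1/(-1/16) = -16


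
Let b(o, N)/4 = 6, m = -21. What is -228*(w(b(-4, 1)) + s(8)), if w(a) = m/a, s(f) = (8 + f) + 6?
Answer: -9633/2 ≈ -4816.5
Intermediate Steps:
b(o, N) = 24 (b(o, N) = 4*6 = 24)
s(f) = 14 + f
w(a) = -21/a
-228*(w(b(-4, 1)) + s(8)) = -228*(-21/24 + (14 + 8)) = -228*(-21*1/24 + 22) = -228*(-7/8 + 22) = -228*169/8 = -9633/2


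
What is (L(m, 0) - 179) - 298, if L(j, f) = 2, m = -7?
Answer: -475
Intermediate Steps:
(L(m, 0) - 179) - 298 = (2 - 179) - 298 = -177 - 298 = -475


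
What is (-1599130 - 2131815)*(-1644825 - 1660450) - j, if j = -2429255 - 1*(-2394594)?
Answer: 12331799269536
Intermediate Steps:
j = -34661 (j = -2429255 + 2394594 = -34661)
(-1599130 - 2131815)*(-1644825 - 1660450) - j = (-1599130 - 2131815)*(-1644825 - 1660450) - 1*(-34661) = -3730945*(-3305275) + 34661 = 12331799234875 + 34661 = 12331799269536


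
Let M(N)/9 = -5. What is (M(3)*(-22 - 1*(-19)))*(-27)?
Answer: -3645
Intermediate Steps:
M(N) = -45 (M(N) = 9*(-5) = -45)
(M(3)*(-22 - 1*(-19)))*(-27) = -45*(-22 - 1*(-19))*(-27) = -45*(-22 + 19)*(-27) = -45*(-3)*(-27) = 135*(-27) = -3645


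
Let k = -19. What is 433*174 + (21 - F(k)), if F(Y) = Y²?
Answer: 75002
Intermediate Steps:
433*174 + (21 - F(k)) = 433*174 + (21 - 1*(-19)²) = 75342 + (21 - 1*361) = 75342 + (21 - 361) = 75342 - 340 = 75002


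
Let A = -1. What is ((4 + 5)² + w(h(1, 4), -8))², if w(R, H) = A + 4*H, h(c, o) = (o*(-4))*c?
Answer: 2304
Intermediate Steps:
h(c, o) = -4*c*o (h(c, o) = (-4*o)*c = -4*c*o)
w(R, H) = -1 + 4*H
((4 + 5)² + w(h(1, 4), -8))² = ((4 + 5)² + (-1 + 4*(-8)))² = (9² + (-1 - 32))² = (81 - 33)² = 48² = 2304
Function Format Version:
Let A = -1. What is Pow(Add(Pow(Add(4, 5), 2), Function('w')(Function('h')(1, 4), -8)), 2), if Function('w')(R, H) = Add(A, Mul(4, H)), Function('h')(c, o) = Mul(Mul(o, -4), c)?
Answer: 2304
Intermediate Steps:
Function('h')(c, o) = Mul(-4, c, o) (Function('h')(c, o) = Mul(Mul(-4, o), c) = Mul(-4, c, o))
Function('w')(R, H) = Add(-1, Mul(4, H))
Pow(Add(Pow(Add(4, 5), 2), Function('w')(Function('h')(1, 4), -8)), 2) = Pow(Add(Pow(Add(4, 5), 2), Add(-1, Mul(4, -8))), 2) = Pow(Add(Pow(9, 2), Add(-1, -32)), 2) = Pow(Add(81, -33), 2) = Pow(48, 2) = 2304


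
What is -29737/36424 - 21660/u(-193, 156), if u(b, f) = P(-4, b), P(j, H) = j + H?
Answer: 783085651/7175528 ≈ 109.13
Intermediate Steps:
P(j, H) = H + j
u(b, f) = -4 + b (u(b, f) = b - 4 = -4 + b)
-29737/36424 - 21660/u(-193, 156) = -29737/36424 - 21660/(-4 - 193) = -29737*1/36424 - 21660/(-197) = -29737/36424 - 21660*(-1/197) = -29737/36424 + 21660/197 = 783085651/7175528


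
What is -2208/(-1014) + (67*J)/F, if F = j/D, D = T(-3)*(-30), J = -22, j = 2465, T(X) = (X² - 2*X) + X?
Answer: 18117056/83317 ≈ 217.45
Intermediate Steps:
T(X) = X² - X
D = -360 (D = -3*(-1 - 3)*(-30) = -3*(-4)*(-30) = 12*(-30) = -360)
F = -493/72 (F = 2465/(-360) = 2465*(-1/360) = -493/72 ≈ -6.8472)
-2208/(-1014) + (67*J)/F = -2208/(-1014) + (67*(-22))/(-493/72) = -2208*(-1/1014) - 1474*(-72/493) = 368/169 + 106128/493 = 18117056/83317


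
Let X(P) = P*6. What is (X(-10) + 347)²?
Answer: 82369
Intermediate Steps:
X(P) = 6*P
(X(-10) + 347)² = (6*(-10) + 347)² = (-60 + 347)² = 287² = 82369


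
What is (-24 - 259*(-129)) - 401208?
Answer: -367821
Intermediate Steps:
(-24 - 259*(-129)) - 401208 = (-24 + 33411) - 401208 = 33387 - 401208 = -367821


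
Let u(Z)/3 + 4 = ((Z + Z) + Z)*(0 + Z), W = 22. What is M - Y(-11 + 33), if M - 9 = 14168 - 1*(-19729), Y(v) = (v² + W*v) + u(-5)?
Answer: 32725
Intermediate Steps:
u(Z) = -12 + 9*Z² (u(Z) = -12 + 3*(((Z + Z) + Z)*(0 + Z)) = -12 + 3*((2*Z + Z)*Z) = -12 + 3*((3*Z)*Z) = -12 + 3*(3*Z²) = -12 + 9*Z²)
Y(v) = 213 + v² + 22*v (Y(v) = (v² + 22*v) + (-12 + 9*(-5)²) = (v² + 22*v) + (-12 + 9*25) = (v² + 22*v) + (-12 + 225) = (v² + 22*v) + 213 = 213 + v² + 22*v)
M = 33906 (M = 9 + (14168 - 1*(-19729)) = 9 + (14168 + 19729) = 9 + 33897 = 33906)
M - Y(-11 + 33) = 33906 - (213 + (-11 + 33)² + 22*(-11 + 33)) = 33906 - (213 + 22² + 22*22) = 33906 - (213 + 484 + 484) = 33906 - 1*1181 = 33906 - 1181 = 32725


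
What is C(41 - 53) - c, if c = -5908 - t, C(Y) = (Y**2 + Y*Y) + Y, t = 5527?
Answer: 11711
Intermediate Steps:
C(Y) = Y + 2*Y**2 (C(Y) = (Y**2 + Y**2) + Y = 2*Y**2 + Y = Y + 2*Y**2)
c = -11435 (c = -5908 - 1*5527 = -5908 - 5527 = -11435)
C(41 - 53) - c = (41 - 53)*(1 + 2*(41 - 53)) - 1*(-11435) = -12*(1 + 2*(-12)) + 11435 = -12*(1 - 24) + 11435 = -12*(-23) + 11435 = 276 + 11435 = 11711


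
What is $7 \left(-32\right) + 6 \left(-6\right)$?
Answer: $-260$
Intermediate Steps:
$7 \left(-32\right) + 6 \left(-6\right) = -224 - 36 = -260$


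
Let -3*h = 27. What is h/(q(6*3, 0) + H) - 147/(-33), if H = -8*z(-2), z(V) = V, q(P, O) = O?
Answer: 685/176 ≈ 3.8920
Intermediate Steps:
h = -9 (h = -⅓*27 = -9)
H = 16 (H = -8*(-2) = -1*(-16) = 16)
h/(q(6*3, 0) + H) - 147/(-33) = -9/(0 + 16) - 147/(-33) = -9/16 - 147*(-1/33) = -9*1/16 + 49/11 = -9/16 + 49/11 = 685/176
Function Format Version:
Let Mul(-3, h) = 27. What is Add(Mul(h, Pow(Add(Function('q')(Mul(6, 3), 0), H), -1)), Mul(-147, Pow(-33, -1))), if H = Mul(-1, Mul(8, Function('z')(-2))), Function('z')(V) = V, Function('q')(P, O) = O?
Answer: Rational(685, 176) ≈ 3.8920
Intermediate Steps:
h = -9 (h = Mul(Rational(-1, 3), 27) = -9)
H = 16 (H = Mul(-1, Mul(8, -2)) = Mul(-1, -16) = 16)
Add(Mul(h, Pow(Add(Function('q')(Mul(6, 3), 0), H), -1)), Mul(-147, Pow(-33, -1))) = Add(Mul(-9, Pow(Add(0, 16), -1)), Mul(-147, Pow(-33, -1))) = Add(Mul(-9, Pow(16, -1)), Mul(-147, Rational(-1, 33))) = Add(Mul(-9, Rational(1, 16)), Rational(49, 11)) = Add(Rational(-9, 16), Rational(49, 11)) = Rational(685, 176)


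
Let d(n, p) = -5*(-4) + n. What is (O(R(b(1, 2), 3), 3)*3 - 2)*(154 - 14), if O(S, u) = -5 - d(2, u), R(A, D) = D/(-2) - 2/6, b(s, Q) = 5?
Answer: -11620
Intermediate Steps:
R(A, D) = -⅓ - D/2 (R(A, D) = D*(-½) - 2*⅙ = -D/2 - ⅓ = -⅓ - D/2)
d(n, p) = 20 + n
O(S, u) = -27 (O(S, u) = -5 - (20 + 2) = -5 - 1*22 = -5 - 22 = -27)
(O(R(b(1, 2), 3), 3)*3 - 2)*(154 - 14) = (-27*3 - 2)*(154 - 14) = (-81 - 2)*140 = -83*140 = -11620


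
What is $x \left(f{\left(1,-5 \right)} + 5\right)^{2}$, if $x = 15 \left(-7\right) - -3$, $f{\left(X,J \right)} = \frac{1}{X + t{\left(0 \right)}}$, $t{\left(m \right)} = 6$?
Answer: $- \frac{132192}{49} \approx -2697.8$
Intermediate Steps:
$f{\left(X,J \right)} = \frac{1}{6 + X}$ ($f{\left(X,J \right)} = \frac{1}{X + 6} = \frac{1}{6 + X}$)
$x = -102$ ($x = -105 + 3 = -102$)
$x \left(f{\left(1,-5 \right)} + 5\right)^{2} = - 102 \left(\frac{1}{6 + 1} + 5\right)^{2} = - 102 \left(\frac{1}{7} + 5\right)^{2} = - 102 \left(\frac{36}{7}\right)^{2} = \left(-102\right) \frac{1296}{49} = - \frac{132192}{49}$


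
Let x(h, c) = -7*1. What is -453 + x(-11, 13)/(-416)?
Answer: -188441/416 ≈ -452.98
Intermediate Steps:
x(h, c) = -7
-453 + x(-11, 13)/(-416) = -453 - 7/(-416) = -453 - 7*(-1/416) = -453 + 7/416 = -188441/416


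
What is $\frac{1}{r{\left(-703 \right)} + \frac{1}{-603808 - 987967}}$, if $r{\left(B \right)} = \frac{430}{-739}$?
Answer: $- \frac{1176321725}{684463989} \approx -1.7186$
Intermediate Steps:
$r{\left(B \right)} = - \frac{430}{739}$ ($r{\left(B \right)} = 430 \left(- \frac{1}{739}\right) = - \frac{430}{739}$)
$\frac{1}{r{\left(-703 \right)} + \frac{1}{-603808 - 987967}} = \frac{1}{- \frac{430}{739} + \frac{1}{-603808 - 987967}} = \frac{1}{- \frac{430}{739} + \frac{1}{-1591775}} = \frac{1}{- \frac{430}{739} - \frac{1}{1591775}} = \frac{1}{- \frac{684463989}{1176321725}} = - \frac{1176321725}{684463989}$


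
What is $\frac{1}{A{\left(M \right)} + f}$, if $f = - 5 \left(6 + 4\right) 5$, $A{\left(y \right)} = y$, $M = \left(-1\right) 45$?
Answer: $- \frac{1}{295} \approx -0.0033898$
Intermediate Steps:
$M = -45$
$f = -250$ ($f = \left(-5\right) 10 \cdot 5 = \left(-50\right) 5 = -250$)
$\frac{1}{A{\left(M \right)} + f} = \frac{1}{-45 - 250} = \frac{1}{-295} = - \frac{1}{295}$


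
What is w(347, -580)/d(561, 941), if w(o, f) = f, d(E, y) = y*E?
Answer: -580/527901 ≈ -0.0010987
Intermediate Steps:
d(E, y) = E*y
w(347, -580)/d(561, 941) = -580/(561*941) = -580/527901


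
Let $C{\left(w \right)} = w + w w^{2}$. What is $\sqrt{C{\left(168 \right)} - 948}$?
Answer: $2 \sqrt{1185213} \approx 2177.4$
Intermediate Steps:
$C{\left(w \right)} = w + w^{3}$
$\sqrt{C{\left(168 \right)} - 948} = \sqrt{\left(168 + 168^{3}\right) - 948} = \sqrt{\left(168 + 4741632\right) - 948} = \sqrt{4741800 - 948} = \sqrt{4740852} = 2 \sqrt{1185213}$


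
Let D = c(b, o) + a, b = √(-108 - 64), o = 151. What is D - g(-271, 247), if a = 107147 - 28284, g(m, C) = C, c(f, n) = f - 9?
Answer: 78607 + 2*I*√43 ≈ 78607.0 + 13.115*I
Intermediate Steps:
b = 2*I*√43 (b = √(-172) = 2*I*√43 ≈ 13.115*I)
c(f, n) = -9 + f
a = 78863
D = 78854 + 2*I*√43 (D = (-9 + 2*I*√43) + 78863 = 78854 + 2*I*√43 ≈ 78854.0 + 13.115*I)
D - g(-271, 247) = (78854 + 2*I*√43) - 1*247 = (78854 + 2*I*√43) - 247 = 78607 + 2*I*√43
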